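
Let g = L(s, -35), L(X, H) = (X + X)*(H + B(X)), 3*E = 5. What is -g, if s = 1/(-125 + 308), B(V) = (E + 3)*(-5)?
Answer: 350/549 ≈ 0.63752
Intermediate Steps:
E = 5/3 (E = (⅓)*5 = 5/3 ≈ 1.6667)
B(V) = -70/3 (B(V) = (5/3 + 3)*(-5) = (14/3)*(-5) = -70/3)
s = 1/183 ≈ 0.0054645
L(X, H) = 2*X*(-70/3 + H) (L(X, H) = (X + X)*(H - 70/3) = (2*X)*(-70/3 + H) = 2*X*(-70/3 + H))
g = -350/549 (g = (⅔)*(1/183)*(-70 + 3*(-35)) = (⅔)*(1/183)*(-70 - 105) = (⅔)*(1/183)*(-175) = -350/549 ≈ -0.63752)
-g = -1*(-350/549) = 350/549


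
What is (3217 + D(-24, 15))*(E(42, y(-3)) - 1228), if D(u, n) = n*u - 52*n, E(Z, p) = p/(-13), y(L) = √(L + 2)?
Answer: -2550556 - 2077*I/13 ≈ -2.5506e+6 - 159.77*I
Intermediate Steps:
y(L) = √(2 + L)
E(Z, p) = -p/13 (E(Z, p) = p*(-1/13) = -p/13)
D(u, n) = -52*n + n*u
(3217 + D(-24, 15))*(E(42, y(-3)) - 1228) = (3217 + 15*(-52 - 24))*(-√(2 - 3)/13 - 1228) = (3217 + 15*(-76))*(-I/13 - 1228) = (3217 - 1140)*(-I/13 - 1228) = 2077*(-1228 - I/13) = -2550556 - 2077*I/13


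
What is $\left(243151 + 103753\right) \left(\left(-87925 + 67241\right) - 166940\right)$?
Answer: $-65087516096$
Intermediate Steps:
$\left(243151 + 103753\right) \left(\left(-87925 + 67241\right) - 166940\right) = 346904 \left(-20684 - 166940\right) = 346904 \left(-187624\right) = -65087516096$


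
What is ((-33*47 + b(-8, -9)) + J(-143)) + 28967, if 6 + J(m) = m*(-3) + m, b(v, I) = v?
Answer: 27688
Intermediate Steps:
J(m) = -6 - 2*m (J(m) = -6 + (m*(-3) + m) = -6 + (-3*m + m) = -6 - 2*m)
((-33*47 + b(-8, -9)) + J(-143)) + 28967 = ((-33*47 - 8) + (-6 - 2*(-143))) + 28967 = ((-1551 - 8) + (-6 + 286)) + 28967 = (-1559 + 280) + 28967 = -1279 + 28967 = 27688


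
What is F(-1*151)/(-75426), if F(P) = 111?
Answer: -37/25142 ≈ -0.0014716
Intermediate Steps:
F(-1*151)/(-75426) = 111/(-75426) = 111*(-1/75426) = -37/25142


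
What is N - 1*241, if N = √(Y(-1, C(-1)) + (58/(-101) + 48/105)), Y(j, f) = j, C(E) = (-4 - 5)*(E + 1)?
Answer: -241 + I*√13959715/3535 ≈ -241.0 + 1.0569*I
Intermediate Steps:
C(E) = -9 - 9*E (C(E) = -9*(1 + E) = -9 - 9*E)
N = I*√13959715/3535 (N = √(-1 + (58/(-101) + 48/105)) = √(-1 + (58*(-1/101) + 48*(1/105))) = √(-1 + (-58/101 + 16/35)) = √(-1 - 414/3535) = √(-3949/3535) = I*√13959715/3535 ≈ 1.0569*I)
N - 1*241 = I*√13959715/3535 - 1*241 = I*√13959715/3535 - 241 = -241 + I*√13959715/3535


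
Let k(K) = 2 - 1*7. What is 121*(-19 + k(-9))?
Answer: -2904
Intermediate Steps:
k(K) = -5 (k(K) = 2 - 7 = -5)
121*(-19 + k(-9)) = 121*(-19 - 5) = 121*(-24) = -2904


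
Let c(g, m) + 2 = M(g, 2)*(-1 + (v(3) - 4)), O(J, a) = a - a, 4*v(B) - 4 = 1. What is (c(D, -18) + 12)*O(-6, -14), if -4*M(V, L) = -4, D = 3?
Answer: 0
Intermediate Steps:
v(B) = 5/4 (v(B) = 1 + (1/4)*1 = 1 + 1/4 = 5/4)
M(V, L) = 1 (M(V, L) = -1/4*(-4) = 1)
O(J, a) = 0
c(g, m) = -23/4 (c(g, m) = -2 + 1*(-1 + (5/4 - 4)) = -2 + 1*(-1 - 11/4) = -2 + 1*(-15/4) = -2 - 15/4 = -23/4)
(c(D, -18) + 12)*O(-6, -14) = (-23/4 + 12)*0 = (25/4)*0 = 0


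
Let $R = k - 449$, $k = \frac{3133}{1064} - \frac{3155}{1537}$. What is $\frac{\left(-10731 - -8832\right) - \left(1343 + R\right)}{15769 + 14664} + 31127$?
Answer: $\frac{1549159898224363}{49769154344} \approx 31127.0$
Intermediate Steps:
$k = \frac{1458501}{1635368}$ ($k = 3133 \cdot \frac{1}{1064} - \frac{3155}{1537} = \frac{3133}{1064} - \frac{3155}{1537} = \frac{1458501}{1635368} \approx 0.89185$)
$R = - \frac{732821731}{1635368}$ ($R = \frac{1458501}{1635368} - 449 = - \frac{732821731}{1635368} \approx -448.11$)
$\frac{\left(-10731 - -8832\right) - \left(1343 + R\right)}{15769 + 14664} + 31127 = \frac{\left(-10731 - -8832\right) - \frac{1463477493}{1635368}}{15769 + 14664} + 31127 = \frac{\left(-10731 + 8832\right) + \left(-1343 + \frac{732821731}{1635368}\right)}{30433} + 31127 = \left(-1899 - \frac{1463477493}{1635368}\right) \frac{1}{30433} + 31127 = \left(- \frac{4569041325}{1635368}\right) \frac{1}{30433} + 31127 = - \frac{4569041325}{49769154344} + 31127 = \frac{1549159898224363}{49769154344}$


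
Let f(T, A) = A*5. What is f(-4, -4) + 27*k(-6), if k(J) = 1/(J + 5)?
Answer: -47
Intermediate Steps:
f(T, A) = 5*A
k(J) = 1/(5 + J)
f(-4, -4) + 27*k(-6) = 5*(-4) + 27/(5 - 6) = -20 + 27/(-1) = -20 + 27*(-1) = -20 - 27 = -47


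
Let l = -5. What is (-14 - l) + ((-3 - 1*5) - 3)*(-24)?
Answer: 255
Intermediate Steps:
(-14 - l) + ((-3 - 1*5) - 3)*(-24) = (-14 - 1*(-5)) + ((-3 - 1*5) - 3)*(-24) = (-14 + 5) + ((-3 - 5) - 3)*(-24) = -9 + (-8 - 3)*(-24) = -9 - 11*(-24) = -9 + 264 = 255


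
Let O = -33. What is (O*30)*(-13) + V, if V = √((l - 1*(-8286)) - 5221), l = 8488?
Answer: 12870 + √11553 ≈ 12977.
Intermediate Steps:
V = √11553 (V = √((8488 - 1*(-8286)) - 5221) = √((8488 + 8286) - 5221) = √(16774 - 5221) = √11553 ≈ 107.48)
(O*30)*(-13) + V = -33*30*(-13) + √11553 = -990*(-13) + √11553 = 12870 + √11553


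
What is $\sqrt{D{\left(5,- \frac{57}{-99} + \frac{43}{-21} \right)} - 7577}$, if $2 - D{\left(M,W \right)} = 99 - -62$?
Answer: $2 i \sqrt{1934} \approx 87.955 i$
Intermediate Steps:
$D{\left(M,W \right)} = -159$ ($D{\left(M,W \right)} = 2 - \left(99 - -62\right) = 2 - \left(99 + 62\right) = 2 - 161 = -159$)
$\sqrt{D{\left(5,- \frac{57}{-99} + \frac{43}{-21} \right)} - 7577} = \sqrt{-159 - 7577} = \sqrt{-7736} = 2 i \sqrt{1934}$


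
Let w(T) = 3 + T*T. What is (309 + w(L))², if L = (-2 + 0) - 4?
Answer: 121104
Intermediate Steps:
L = -6 (L = -2 - 4 = -6)
w(T) = 3 + T²
(309 + w(L))² = (309 + (3 + (-6)²))² = (309 + (3 + 36))² = (309 + 39)² = 348² = 121104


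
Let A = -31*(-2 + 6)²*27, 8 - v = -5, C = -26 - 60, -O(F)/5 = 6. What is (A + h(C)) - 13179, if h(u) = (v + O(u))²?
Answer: -26282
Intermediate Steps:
O(F) = -30 (O(F) = -5*6 = -30)
C = -86
v = 13 (v = 8 - 1*(-5) = 8 + 5 = 13)
h(u) = 289 (h(u) = (13 - 30)² = (-17)² = 289)
A = -13392 (A = -31*4²*27 = -31*16*27 = -496*27 = -13392)
(A + h(C)) - 13179 = (-13392 + 289) - 13179 = -13103 - 13179 = -26282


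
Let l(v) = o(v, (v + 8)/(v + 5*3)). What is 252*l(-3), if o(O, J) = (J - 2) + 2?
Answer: 105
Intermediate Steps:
o(O, J) = J (o(O, J) = (-2 + J) + 2 = J)
l(v) = (8 + v)/(15 + v) (l(v) = (v + 8)/(v + 5*3) = (8 + v)/(v + 15) = (8 + v)/(15 + v))
252*l(-3) = 252*((8 - 3)/(15 - 3)) = 252*(5/12) = 105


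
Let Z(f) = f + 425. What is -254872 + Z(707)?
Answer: -253740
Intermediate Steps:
Z(f) = 425 + f
-254872 + Z(707) = -254872 + (425 + 707) = -254872 + 1132 = -253740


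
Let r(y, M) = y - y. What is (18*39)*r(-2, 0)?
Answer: 0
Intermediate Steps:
r(y, M) = 0
(18*39)*r(-2, 0) = (18*39)*0 = 702*0 = 0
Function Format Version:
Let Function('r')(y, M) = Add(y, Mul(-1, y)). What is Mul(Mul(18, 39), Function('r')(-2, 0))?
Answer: 0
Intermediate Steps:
Function('r')(y, M) = 0
Mul(Mul(18, 39), Function('r')(-2, 0)) = Mul(Mul(18, 39), 0) = Mul(702, 0) = 0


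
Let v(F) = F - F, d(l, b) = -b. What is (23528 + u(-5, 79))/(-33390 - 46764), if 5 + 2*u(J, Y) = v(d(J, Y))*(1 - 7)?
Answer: -47051/160308 ≈ -0.29350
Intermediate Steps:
v(F) = 0
u(J, Y) = -5/2 (u(J, Y) = -5/2 + (0*(1 - 7))/2 = -5/2 + (0*(-6))/2 = -5/2 + (½)*0 = -5/2 + 0 = -5/2)
(23528 + u(-5, 79))/(-33390 - 46764) = (23528 - 5/2)/(-33390 - 46764) = (47051/2)/(-80154) = (47051/2)*(-1/80154) = -47051/160308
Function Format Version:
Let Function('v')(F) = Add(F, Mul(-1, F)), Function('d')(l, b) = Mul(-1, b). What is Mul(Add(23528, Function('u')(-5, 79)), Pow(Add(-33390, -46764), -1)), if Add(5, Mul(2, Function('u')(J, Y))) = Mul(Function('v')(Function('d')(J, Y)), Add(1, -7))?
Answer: Rational(-47051, 160308) ≈ -0.29350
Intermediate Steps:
Function('v')(F) = 0
Function('u')(J, Y) = Rational(-5, 2) (Function('u')(J, Y) = Add(Rational(-5, 2), Mul(Rational(1, 2), Mul(0, Add(1, -7)))) = Add(Rational(-5, 2), Mul(Rational(1, 2), Mul(0, -6))) = Add(Rational(-5, 2), Mul(Rational(1, 2), 0)) = Add(Rational(-5, 2), 0) = Rational(-5, 2))
Mul(Add(23528, Function('u')(-5, 79)), Pow(Add(-33390, -46764), -1)) = Mul(Add(23528, Rational(-5, 2)), Pow(Add(-33390, -46764), -1)) = Mul(Rational(47051, 2), Pow(-80154, -1)) = Mul(Rational(47051, 2), Rational(-1, 80154)) = Rational(-47051, 160308)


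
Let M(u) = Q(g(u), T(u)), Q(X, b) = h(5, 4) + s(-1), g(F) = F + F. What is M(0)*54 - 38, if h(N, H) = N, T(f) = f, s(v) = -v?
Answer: 286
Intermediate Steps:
g(F) = 2*F
Q(X, b) = 6 (Q(X, b) = 5 - 1*(-1) = 5 + 1 = 6)
M(u) = 6
M(0)*54 - 38 = 6*54 - 38 = 324 - 38 = 286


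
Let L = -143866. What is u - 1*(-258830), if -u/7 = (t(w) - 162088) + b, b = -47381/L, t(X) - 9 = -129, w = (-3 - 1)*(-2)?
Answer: 200590018009/143866 ≈ 1.3943e+6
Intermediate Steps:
w = 8 (w = -4*(-2) = 8)
t(X) = -120 (t(X) = 9 - 129 = -120)
b = 47381/143866 (b = -47381/(-143866) = -47381*(-1/143866) = 47381/143866 ≈ 0.32934)
u = 163353181229/143866 (u = -7*((-120 - 162088) + 47381/143866) = -7*(-162208 + 47381/143866) = -7*(-23336168747/143866) = 163353181229/143866 ≈ 1.1355e+6)
u - 1*(-258830) = 163353181229/143866 - 1*(-258830) = 163353181229/143866 + 258830 = 200590018009/143866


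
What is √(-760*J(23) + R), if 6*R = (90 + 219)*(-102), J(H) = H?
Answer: I*√22733 ≈ 150.77*I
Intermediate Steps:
R = -5253 (R = ((90 + 219)*(-102))/6 = (309*(-102))/6 = (⅙)*(-31518) = -5253)
√(-760*J(23) + R) = √(-760*23 - 5253) = √(-17480 - 5253) = √(-22733) = I*√22733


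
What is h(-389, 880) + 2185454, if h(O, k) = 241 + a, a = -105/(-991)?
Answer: 2166023850/991 ≈ 2.1857e+6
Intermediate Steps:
a = 105/991 (a = -105*(-1/991) = 105/991 ≈ 0.10595)
h(O, k) = 238936/991 (h(O, k) = 241 + 105/991 = 238936/991)
h(-389, 880) + 2185454 = 238936/991 + 2185454 = 2166023850/991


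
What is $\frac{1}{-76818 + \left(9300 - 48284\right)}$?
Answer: $- \frac{1}{115802} \approx -8.6354 \cdot 10^{-6}$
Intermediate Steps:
$\frac{1}{-76818 + \left(9300 - 48284\right)} = \frac{1}{-76818 - 38984} = \frac{1}{-115802} = - \frac{1}{115802}$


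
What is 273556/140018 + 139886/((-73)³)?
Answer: 43415688252/27234691153 ≈ 1.5941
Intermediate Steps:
273556/140018 + 139886/((-73)³) = 273556*(1/140018) + 139886/(-389017) = 136778/70009 + 139886*(-1/389017) = 136778/70009 - 139886/389017 = 43415688252/27234691153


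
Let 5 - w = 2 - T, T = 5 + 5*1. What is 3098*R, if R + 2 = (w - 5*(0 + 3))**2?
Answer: 6196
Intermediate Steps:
T = 10 (T = 5 + 5 = 10)
w = 13 (w = 5 - (2 - 1*10) = 5 - (2 - 10) = 5 - 1*(-8) = 5 + 8 = 13)
R = 2 (R = -2 + (13 - 5*(0 + 3))**2 = -2 + (13 - 5*3)**2 = -2 + (13 - 15)**2 = -2 + (-2)**2 = -2 + 4 = 2)
3098*R = 3098*2 = 6196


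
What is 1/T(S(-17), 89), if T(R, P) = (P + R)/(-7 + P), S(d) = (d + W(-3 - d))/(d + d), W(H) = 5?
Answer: 1394/1519 ≈ 0.91771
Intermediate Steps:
S(d) = (5 + d)/(2*d) (S(d) = (d + 5)/(d + d) = (5 + d)/((2*d)) = (5 + d)*(1/(2*d)) = (5 + d)/(2*d))
T(R, P) = (P + R)/(-7 + P)
1/T(S(-17), 89) = 1/((89 + (1/2)*(5 - 17)/(-17))/(-7 + 89)) = 1/((89 + (1/2)*(-1/17)*(-12))/82) = 1/((89 + 6/17)/82) = 1/((1/82)*(1519/17)) = 1/(1519/1394) = 1394/1519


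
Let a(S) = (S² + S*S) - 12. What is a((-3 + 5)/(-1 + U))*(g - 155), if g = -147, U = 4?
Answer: 30200/9 ≈ 3355.6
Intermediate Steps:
a(S) = -12 + 2*S² (a(S) = (S² + S²) - 12 = 2*S² - 12 = -12 + 2*S²)
a((-3 + 5)/(-1 + U))*(g - 155) = (-12 + 2*((-3 + 5)/(-1 + 4))²)*(-147 - 155) = (-12 + 2*(2/3)²)*(-302) = (-12 + 2*(2*(⅓))²)*(-302) = (-12 + 2*(⅔)²)*(-302) = (-12 + 2*(4/9))*(-302) = (-12 + 8/9)*(-302) = -100/9*(-302) = 30200/9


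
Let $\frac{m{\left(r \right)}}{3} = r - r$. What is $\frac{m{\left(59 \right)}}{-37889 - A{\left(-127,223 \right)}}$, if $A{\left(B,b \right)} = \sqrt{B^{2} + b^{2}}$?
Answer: $0$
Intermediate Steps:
$m{\left(r \right)} = 0$ ($m{\left(r \right)} = 3 \left(r - r\right) = 3 \cdot 0 = 0$)
$\frac{m{\left(59 \right)}}{-37889 - A{\left(-127,223 \right)}} = \frac{0}{-37889 - \sqrt{\left(-127\right)^{2} + 223^{2}}} = \frac{0}{-37889 - \sqrt{16129 + 49729}} = \frac{0}{-37889 - \sqrt{65858}} = 0$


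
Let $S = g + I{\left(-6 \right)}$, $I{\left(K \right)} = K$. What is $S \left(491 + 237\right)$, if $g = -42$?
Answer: $-34944$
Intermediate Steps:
$S = -48$ ($S = -42 - 6 = -48$)
$S \left(491 + 237\right) = - 48 \left(491 + 237\right) = \left(-48\right) 728 = -34944$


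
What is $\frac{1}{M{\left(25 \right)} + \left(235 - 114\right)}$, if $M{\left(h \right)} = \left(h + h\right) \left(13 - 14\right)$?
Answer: $\frac{1}{71} \approx 0.014085$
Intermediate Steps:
$M{\left(h \right)} = - 2 h$ ($M{\left(h \right)} = 2 h \left(-1\right) = - 2 h$)
$\frac{1}{M{\left(25 \right)} + \left(235 - 114\right)} = \frac{1}{\left(-2\right) 25 + \left(235 - 114\right)} = \frac{1}{-50 + 121} = \frac{1}{71}$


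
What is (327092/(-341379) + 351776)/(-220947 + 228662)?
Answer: 120088612012/2633738985 ≈ 45.596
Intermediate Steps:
(327092/(-341379) + 351776)/(-220947 + 228662) = (327092*(-1/341379) + 351776)/7715 = (-327092/341379 + 351776)*(1/7715) = (120088612012/341379)*(1/7715) = 120088612012/2633738985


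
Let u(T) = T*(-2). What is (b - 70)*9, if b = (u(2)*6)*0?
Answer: -630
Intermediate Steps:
u(T) = -2*T
b = 0 (b = (-2*2*6)*0 = -4*6*0 = -24*0 = 0)
(b - 70)*9 = (0 - 70)*9 = -70*9 = -630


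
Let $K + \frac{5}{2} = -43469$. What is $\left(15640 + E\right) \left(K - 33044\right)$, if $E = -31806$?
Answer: $1236949573$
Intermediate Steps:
$K = - \frac{86943}{2}$ ($K = - \frac{5}{2} - 43469 = - \frac{86943}{2} \approx -43472.0$)
$\left(15640 + E\right) \left(K - 33044\right) = \left(15640 - 31806\right) \left(- \frac{86943}{2} - 33044\right) = \left(-16166\right) \left(- \frac{153031}{2}\right) = 1236949573$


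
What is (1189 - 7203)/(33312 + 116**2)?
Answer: -3007/23384 ≈ -0.12859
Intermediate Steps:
(1189 - 7203)/(33312 + 116**2) = -6014/(33312 + 13456) = -6014/46768 = -6014*1/46768 = -3007/23384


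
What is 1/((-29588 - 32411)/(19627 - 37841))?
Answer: 2602/8857 ≈ 0.29378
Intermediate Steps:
1/((-29588 - 32411)/(19627 - 37841)) = 1/(-61999/(-18214)) = 1/(-61999*(-1/18214)) = 1/(8857/2602) = 2602/8857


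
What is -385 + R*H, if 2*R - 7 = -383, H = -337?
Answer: 62971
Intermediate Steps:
R = -188 (R = 7/2 + (1/2)*(-383) = 7/2 - 383/2 = -188)
-385 + R*H = -385 - 188*(-337) = -385 + 63356 = 62971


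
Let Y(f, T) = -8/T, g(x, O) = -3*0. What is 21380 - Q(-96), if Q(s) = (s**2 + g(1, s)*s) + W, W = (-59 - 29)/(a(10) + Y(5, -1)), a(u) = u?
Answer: 109520/9 ≈ 12169.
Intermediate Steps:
g(x, O) = 0
W = -44/9 (W = (-59 - 29)/(10 - 8/(-1)) = -88/(10 - 8*(-1)) = -88/(10 + 8) = -88/18 = -88*1/18 = -44/9 ≈ -4.8889)
Q(s) = -44/9 + s**2 (Q(s) = (s**2 + 0*s) - 44/9 = (s**2 + 0) - 44/9 = s**2 - 44/9 = -44/9 + s**2)
21380 - Q(-96) = 21380 - (-44/9 + (-96)**2) = 21380 - (-44/9 + 9216) = 21380 - 1*82900/9 = 21380 - 82900/9 = 109520/9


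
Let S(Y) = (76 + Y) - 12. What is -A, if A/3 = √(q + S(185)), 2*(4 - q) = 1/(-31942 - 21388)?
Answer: -3*√719554518365/53330 ≈ -47.718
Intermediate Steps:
S(Y) = 64 + Y
q = 426641/106660 (q = 4 - 1/(2*(-31942 - 21388)) = 4 - ½/(-53330) = 4 - ½*(-1/53330) = 4 + 1/106660 = 426641/106660 ≈ 4.0000)
A = 3*√719554518365/53330 (A = 3*√(426641/106660 + (64 + 185)) = 3*√(426641/106660 + 249) = 3*√(26984981/106660) = 3*(√719554518365/53330) = 3*√719554518365/53330 ≈ 47.718)
-A = -3*√719554518365/53330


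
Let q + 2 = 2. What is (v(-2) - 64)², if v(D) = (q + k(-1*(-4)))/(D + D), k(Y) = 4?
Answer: 4225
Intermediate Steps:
q = 0 (q = -2 + 2 = 0)
v(D) = 2/D (v(D) = (0 + 4)/(D + D) = 4/((2*D)) = 4*(1/(2*D)) = 2/D)
(v(-2) - 64)² = (2/(-2) - 64)² = (2*(-½) - 64)² = (-1 - 64)² = (-65)² = 4225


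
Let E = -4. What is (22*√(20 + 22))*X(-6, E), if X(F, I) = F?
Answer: -132*√42 ≈ -855.46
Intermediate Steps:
(22*√(20 + 22))*X(-6, E) = (22*√(20 + 22))*(-6) = (22*√42)*(-6) = -132*√42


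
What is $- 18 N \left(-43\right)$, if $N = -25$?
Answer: $-19350$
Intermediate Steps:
$- 18 N \left(-43\right) = \left(-18\right) \left(-25\right) \left(-43\right) = 450 \left(-43\right) = -19350$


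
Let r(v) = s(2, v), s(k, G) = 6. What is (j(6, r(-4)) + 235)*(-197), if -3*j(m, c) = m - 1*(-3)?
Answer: -45704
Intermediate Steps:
r(v) = 6
j(m, c) = -1 - m/3 (j(m, c) = -(m - 1*(-3))/3 = -(m + 3)/3 = -(3 + m)/3 = -1 - m/3)
(j(6, r(-4)) + 235)*(-197) = ((-1 - ⅓*6) + 235)*(-197) = ((-1 - 2) + 235)*(-197) = (-3 + 235)*(-197) = 232*(-197) = -45704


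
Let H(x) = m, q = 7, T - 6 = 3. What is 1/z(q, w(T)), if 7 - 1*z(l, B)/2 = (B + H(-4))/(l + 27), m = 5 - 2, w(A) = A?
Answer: 17/226 ≈ 0.075221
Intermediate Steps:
T = 9 (T = 6 + 3 = 9)
m = 3
H(x) = 3
z(l, B) = 14 - 2*(3 + B)/(27 + l) (z(l, B) = 14 - 2*(B + 3)/(l + 27) = 14 - 2*(3 + B)/(27 + l))
1/z(q, w(T)) = 1/(2*(186 - 1*9 + 7*7)/(27 + 7)) = 1/(2*(186 - 9 + 49)/34) = 1/(2*(1/34)*226) = 1/(226/17) = 17/226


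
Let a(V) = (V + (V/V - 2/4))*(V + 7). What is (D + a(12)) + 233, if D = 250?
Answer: 1441/2 ≈ 720.50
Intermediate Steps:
a(V) = (1/2 + V)*(7 + V) (a(V) = (V + (1 - 2*1/4))*(7 + V) = (V + (1 - 1/2))*(7 + V) = (V + 1/2)*(7 + V) = (1/2 + V)*(7 + V))
(D + a(12)) + 233 = (250 + (7/2 + 12**2 + (15/2)*12)) + 233 = (250 + (7/2 + 144 + 90)) + 233 = (250 + 475/2) + 233 = 975/2 + 233 = 1441/2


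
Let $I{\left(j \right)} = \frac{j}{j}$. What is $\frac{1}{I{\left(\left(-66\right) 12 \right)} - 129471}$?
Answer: $- \frac{1}{129470} \approx -7.7238 \cdot 10^{-6}$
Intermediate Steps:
$I{\left(j \right)} = 1$
$\frac{1}{I{\left(\left(-66\right) 12 \right)} - 129471} = \frac{1}{1 - 129471} = \frac{1}{-129470} = - \frac{1}{129470}$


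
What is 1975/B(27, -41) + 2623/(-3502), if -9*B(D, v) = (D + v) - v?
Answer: -6924319/10506 ≈ -659.08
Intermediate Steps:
B(D, v) = -D/9 (B(D, v) = -((D + v) - v)/9 = -D/9)
1975/B(27, -41) + 2623/(-3502) = 1975/((-⅑*27)) + 2623/(-3502) = 1975/(-3) + 2623*(-1/3502) = 1975*(-⅓) - 2623/3502 = -1975/3 - 2623/3502 = -6924319/10506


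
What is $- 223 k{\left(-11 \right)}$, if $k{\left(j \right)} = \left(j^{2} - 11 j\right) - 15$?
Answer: $-50621$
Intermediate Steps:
$k{\left(j \right)} = -15 + j^{2} - 11 j$
$- 223 k{\left(-11 \right)} = - 223 \left(-15 + \left(-11\right)^{2} - -121\right) = - 223 \left(-15 + 121 + 121\right) = \left(-223\right) 227 = -50621$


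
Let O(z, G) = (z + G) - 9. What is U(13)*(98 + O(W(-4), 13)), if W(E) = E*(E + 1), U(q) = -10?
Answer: -1140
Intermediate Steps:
W(E) = E*(1 + E)
O(z, G) = -9 + G + z (O(z, G) = (G + z) - 9 = -9 + G + z)
U(13)*(98 + O(W(-4), 13)) = -10*(98 + (-9 + 13 - 4*(1 - 4))) = -10*(98 + (-9 + 13 - 4*(-3))) = -10*(98 + (-9 + 13 + 12)) = -10*(98 + 16) = -10*114 = -1140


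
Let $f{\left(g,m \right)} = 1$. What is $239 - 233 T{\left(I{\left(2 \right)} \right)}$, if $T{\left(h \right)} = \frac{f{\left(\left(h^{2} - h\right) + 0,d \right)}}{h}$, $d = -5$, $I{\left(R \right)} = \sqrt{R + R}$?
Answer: $\frac{245}{2} \approx 122.5$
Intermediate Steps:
$I{\left(R \right)} = \sqrt{2} \sqrt{R}$ ($I{\left(R \right)} = \sqrt{2 R} = \sqrt{2} \sqrt{R}$)
$T{\left(h \right)} = \frac{1}{h}$ ($T{\left(h \right)} = 1 \frac{1}{h} = \frac{1}{h}$)
$239 - 233 T{\left(I{\left(2 \right)} \right)} = 239 - \frac{233}{\sqrt{2} \sqrt{2}} = 239 - \frac{233}{2} = \frac{245}{2}$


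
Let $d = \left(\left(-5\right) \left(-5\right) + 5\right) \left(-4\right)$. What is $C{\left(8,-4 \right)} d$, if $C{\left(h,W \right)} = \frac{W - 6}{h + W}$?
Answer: $300$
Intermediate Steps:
$d = -120$ ($d = \left(25 + 5\right) \left(-4\right) = 30 \left(-4\right) = -120$)
$C{\left(h,W \right)} = \frac{-6 + W}{W + h}$
$C{\left(8,-4 \right)} d = \frac{-6 - 4}{-4 + 8} \left(-120\right) = \frac{1}{4} \left(-10\right) \left(-120\right) = \left(- \frac{5}{2}\right) \left(-120\right) = 300$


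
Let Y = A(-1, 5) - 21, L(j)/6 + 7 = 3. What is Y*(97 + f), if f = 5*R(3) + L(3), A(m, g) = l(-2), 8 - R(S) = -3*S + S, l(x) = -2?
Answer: -3289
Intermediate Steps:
L(j) = -24 (L(j) = -42 + 6*3 = -42 + 18 = -24)
R(S) = 8 + 2*S (R(S) = 8 - (-3*S + S) = 8 - (-2)*S = 8 + 2*S)
A(m, g) = -2
f = 46 (f = 5*(8 + 2*3) - 24 = 5*(8 + 6) - 24 = 5*14 - 24 = 70 - 24 = 46)
Y = -23 (Y = -2 - 21 = -23)
Y*(97 + f) = -23*(97 + 46) = -23*143 = -3289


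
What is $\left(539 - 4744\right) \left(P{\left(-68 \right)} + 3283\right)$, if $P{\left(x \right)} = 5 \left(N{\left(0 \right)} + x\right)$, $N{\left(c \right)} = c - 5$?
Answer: $-12270190$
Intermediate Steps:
$N{\left(c \right)} = -5 + c$ ($N{\left(c \right)} = c - 5 = -5 + c$)
$P{\left(x \right)} = -25 + 5 x$ ($P{\left(x \right)} = 5 \left(\left(-5 + 0\right) + x\right) = 5 \left(-5 + x\right) = -25 + 5 x$)
$\left(539 - 4744\right) \left(P{\left(-68 \right)} + 3283\right) = \left(539 - 4744\right) \left(\left(-25 + 5 \left(-68\right)\right) + 3283\right) = - 4205 \left(\left(-25 - 340\right) + 3283\right) = - 4205 \left(-365 + 3283\right) = \left(-4205\right) 2918 = -12270190$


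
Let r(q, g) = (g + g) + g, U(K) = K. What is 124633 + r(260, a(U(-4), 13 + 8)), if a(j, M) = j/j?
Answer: 124636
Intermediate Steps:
a(j, M) = 1
r(q, g) = 3*g (r(q, g) = 2*g + g = 3*g)
124633 + r(260, a(U(-4), 13 + 8)) = 124633 + 3*1 = 124633 + 3 = 124636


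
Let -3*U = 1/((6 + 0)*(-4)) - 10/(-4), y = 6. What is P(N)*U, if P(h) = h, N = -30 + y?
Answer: 59/3 ≈ 19.667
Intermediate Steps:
U = -59/72 (U = -(1/((6 + 0)*(-4)) - 10/(-4))/3 = -(-¼/6 - 10*(-¼))/3 = -((⅙)*(-¼) + 5/2)/3 = -(-1/24 + 5/2)/3 = -⅓*59/24 = -59/72 ≈ -0.81944)
N = -24 (N = -30 + 6 = -24)
P(N)*U = -24*(-59/72) = 59/3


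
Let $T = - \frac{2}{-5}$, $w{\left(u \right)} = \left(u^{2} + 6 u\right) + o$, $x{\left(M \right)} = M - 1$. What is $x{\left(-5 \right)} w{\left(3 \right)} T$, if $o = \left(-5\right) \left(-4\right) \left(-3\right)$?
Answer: $\frac{396}{5} \approx 79.2$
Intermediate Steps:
$o = -60$ ($o = 20 \left(-3\right) = -60$)
$x{\left(M \right)} = -1 + M$
$w{\left(u \right)} = -60 + u^{2} + 6 u$ ($w{\left(u \right)} = \left(u^{2} + 6 u\right) - 60 = -60 + u^{2} + 6 u$)
$T = \frac{2}{5}$ ($T = \left(-2\right) \left(- \frac{1}{5}\right) = \frac{2}{5} \approx 0.4$)
$x{\left(-5 \right)} w{\left(3 \right)} T = \left(-1 - 5\right) \left(-60 + 3^{2} + 6 \cdot 3\right) \frac{2}{5} = - 6 \left(-60 + 9 + 18\right) \frac{2}{5} = \left(-6\right) \left(-33\right) \frac{2}{5} = 198 \cdot \frac{2}{5} = \frac{396}{5}$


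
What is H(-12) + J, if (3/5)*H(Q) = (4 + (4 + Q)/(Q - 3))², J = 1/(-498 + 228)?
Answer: 9247/270 ≈ 34.248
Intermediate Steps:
J = -1/270 (J = 1/(-270) = -1/270 ≈ -0.0037037)
H(Q) = 5*(4 + (4 + Q)/(-3 + Q))²/3 (H(Q) = 5*(4 + (4 + Q)/(Q - 3))²/3 = 5*(4 + (4 + Q)/(-3 + Q))²/3)
H(-12) + J = 5*(-8 + 5*(-12))²/(3*(-3 - 12)²) - 1/270 = (5/3)*(-8 - 60)²/(-15)² - 1/270 = (5/3)*(-68)²*(1/225) - 1/270 = (5/3)*4624*(1/225) - 1/270 = 4624/135 - 1/270 = 9247/270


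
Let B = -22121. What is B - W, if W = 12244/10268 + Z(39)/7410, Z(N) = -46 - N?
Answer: -84159280337/3804294 ≈ -22122.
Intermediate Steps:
W = 4492763/3804294 (W = 12244/10268 + (-46 - 1*39)/7410 = 12244*(1/10268) + (-46 - 39)*(1/7410) = 3061/2567 - 85*1/7410 = 3061/2567 - 17/1482 = 4492763/3804294 ≈ 1.1810)
B - W = -22121 - 1*4492763/3804294 = -22121 - 4492763/3804294 = -84159280337/3804294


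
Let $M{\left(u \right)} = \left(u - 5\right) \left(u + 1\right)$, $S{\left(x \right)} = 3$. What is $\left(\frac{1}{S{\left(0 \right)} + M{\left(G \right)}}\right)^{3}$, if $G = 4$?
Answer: $- \frac{1}{8} \approx -0.125$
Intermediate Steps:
$M{\left(u \right)} = \left(1 + u\right) \left(-5 + u\right)$ ($M{\left(u \right)} = \left(-5 + u\right) \left(1 + u\right) = \left(1 + u\right) \left(-5 + u\right)$)
$\left(\frac{1}{S{\left(0 \right)} + M{\left(G \right)}}\right)^{3} = \left(\frac{1}{3 - \left(21 - 16\right)}\right)^{3} = \left(\frac{1}{3 - 5}\right)^{3} = \left(\frac{1}{-2}\right)^{3} = \left(- \frac{1}{2}\right)^{3} = - \frac{1}{8}$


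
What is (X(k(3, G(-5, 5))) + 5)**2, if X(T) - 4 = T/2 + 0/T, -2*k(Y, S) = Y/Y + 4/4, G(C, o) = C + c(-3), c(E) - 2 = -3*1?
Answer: 289/4 ≈ 72.250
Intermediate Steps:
c(E) = -1 (c(E) = 2 - 3*1 = 2 - 3 = -1)
G(C, o) = -1 + C (G(C, o) = C - 1 = -1 + C)
k(Y, S) = -1 (k(Y, S) = -(Y/Y + 4/4)/2 = -(1 + 4*(1/4))/2 = -(1 + 1)/2 = -1/2*2 = -1)
X(T) = 4 + T/2 (X(T) = 4 + (T/2 + 0/T) = 4 + (T*(1/2) + 0) = 4 + (T/2 + 0) = 4 + T/2)
(X(k(3, G(-5, 5))) + 5)**2 = ((4 + (1/2)*(-1)) + 5)**2 = ((4 - 1/2) + 5)**2 = (7/2 + 5)**2 = (17/2)**2 = 289/4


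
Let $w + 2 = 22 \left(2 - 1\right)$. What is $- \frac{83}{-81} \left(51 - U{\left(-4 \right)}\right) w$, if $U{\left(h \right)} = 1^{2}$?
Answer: $\frac{83000}{81} \approx 1024.7$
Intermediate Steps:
$U{\left(h \right)} = 1$
$w = 20$ ($w = -2 + 22 \left(2 - 1\right) = -2 + 22 \cdot 1 = -2 + 22 = 20$)
$- \frac{83}{-81} \left(51 - U{\left(-4 \right)}\right) w = - \frac{83}{-81} \left(51 - 1\right) 20 = \left(-83\right) \left(- \frac{1}{81}\right) \left(51 - 1\right) 20 = \frac{83}{81} \cdot 50 \cdot 20 = \frac{4150}{81} \cdot 20 = \frac{83000}{81}$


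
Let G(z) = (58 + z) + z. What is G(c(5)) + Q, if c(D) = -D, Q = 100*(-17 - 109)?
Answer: -12552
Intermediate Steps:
Q = -12600 (Q = 100*(-126) = -12600)
G(z) = 58 + 2*z
G(c(5)) + Q = (58 + 2*(-1*5)) - 12600 = (58 + 2*(-5)) - 12600 = (58 - 10) - 12600 = 48 - 12600 = -12552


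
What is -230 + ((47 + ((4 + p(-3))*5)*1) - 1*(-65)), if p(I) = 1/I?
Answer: -299/3 ≈ -99.667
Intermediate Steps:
-230 + ((47 + ((4 + p(-3))*5)*1) - 1*(-65)) = -230 + ((47 + ((4 + 1/(-3))*5)*1) - 1*(-65)) = -230 + ((47 + ((4 - 1/3)*5)*1) + 65) = -230 + ((47 + ((11/3)*5)*1) + 65) = -230 + ((47 + (55/3)*1) + 65) = -230 + ((47 + 55/3) + 65) = -230 + (196/3 + 65) = -230 + 391/3 = -299/3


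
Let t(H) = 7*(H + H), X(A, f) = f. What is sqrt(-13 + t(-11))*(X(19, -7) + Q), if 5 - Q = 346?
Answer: -348*I*sqrt(167) ≈ -4497.1*I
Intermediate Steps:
Q = -341 (Q = 5 - 1*346 = 5 - 346 = -341)
t(H) = 14*H (t(H) = 7*(2*H) = 14*H)
sqrt(-13 + t(-11))*(X(19, -7) + Q) = sqrt(-13 + 14*(-11))*(-7 - 341) = sqrt(-13 - 154)*(-348) = sqrt(-167)*(-348) = (I*sqrt(167))*(-348) = -348*I*sqrt(167)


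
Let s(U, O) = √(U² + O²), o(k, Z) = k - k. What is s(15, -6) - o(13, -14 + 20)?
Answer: 3*√29 ≈ 16.155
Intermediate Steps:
o(k, Z) = 0
s(U, O) = √(O² + U²)
s(15, -6) - o(13, -14 + 20) = √((-6)² + 15²) - 1*0 = √(36 + 225) + 0 = √261 + 0 = 3*√29 + 0 = 3*√29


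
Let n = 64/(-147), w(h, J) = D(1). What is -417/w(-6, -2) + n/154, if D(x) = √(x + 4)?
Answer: -32/11319 - 417*√5/5 ≈ -186.49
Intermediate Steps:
D(x) = √(4 + x)
w(h, J) = √5 (w(h, J) = √(4 + 1) = √5)
n = -64/147 (n = 64*(-1/147) = -64/147 ≈ -0.43537)
-417/w(-6, -2) + n/154 = -417*√5/5 - 64/147/154 = -417*√5/5 - 64/147*1/154 = -417*√5/5 - 32/11319 = -32/11319 - 417*√5/5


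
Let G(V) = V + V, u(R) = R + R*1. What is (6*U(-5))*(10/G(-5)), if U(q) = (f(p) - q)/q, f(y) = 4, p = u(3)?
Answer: 54/5 ≈ 10.800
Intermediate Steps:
u(R) = 2*R (u(R) = R + R = 2*R)
p = 6 (p = 2*3 = 6)
G(V) = 2*V
U(q) = (4 - q)/q
(6*U(-5))*(10/G(-5)) = (6*((4 - 1*(-5))/(-5)))*(10/((2*(-5)))) = (6*(-(4 + 5)/5))*(10/(-10)) = (6*(-⅕*9))*(10*(-⅒)) = (6*(-9/5))*(-1) = -54/5*(-1) = 54/5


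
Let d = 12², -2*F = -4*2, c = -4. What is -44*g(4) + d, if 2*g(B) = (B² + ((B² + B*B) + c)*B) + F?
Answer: -2760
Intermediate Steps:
F = 4 (F = -(-2)*2 = -½*(-8) = 4)
d = 144
g(B) = 2 + B²/2 + B*(-4 + 2*B²)/2 (g(B) = ((B² + ((B² + B*B) - 4)*B) + 4)/2 = ((B² + ((B² + B²) - 4)*B) + 4)/2 = ((B² + (2*B² - 4)*B) + 4)/2 = ((B² + (-4 + 2*B²)*B) + 4)/2 = ((B² + B*(-4 + 2*B²)) + 4)/2 = (4 + B² + B*(-4 + 2*B²))/2 = 2 + B²/2 + B*(-4 + 2*B²)/2)
-44*g(4) + d = -44*(2 + 4³ + (½)*4² - 2*4) + 144 = -44*(2 + 64 + (½)*16 - 8) + 144 = -44*(2 + 64 + 8 - 8) + 144 = -44*66 + 144 = -2904 + 144 = -2760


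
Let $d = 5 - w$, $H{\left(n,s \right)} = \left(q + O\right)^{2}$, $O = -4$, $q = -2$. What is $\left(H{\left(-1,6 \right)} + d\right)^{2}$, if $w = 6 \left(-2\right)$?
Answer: $2809$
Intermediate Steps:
$w = -12$
$H{\left(n,s \right)} = 36$ ($H{\left(n,s \right)} = \left(-2 - 4\right)^{2} = \left(-6\right)^{2} = 36$)
$d = 17$ ($d = 5 - -12 = 5 + 12 = 17$)
$\left(H{\left(-1,6 \right)} + d\right)^{2} = \left(36 + 17\right)^{2} = 53^{2} = 2809$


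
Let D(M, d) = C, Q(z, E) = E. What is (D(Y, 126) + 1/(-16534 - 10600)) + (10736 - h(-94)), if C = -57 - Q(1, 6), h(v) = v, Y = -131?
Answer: 292151777/27134 ≈ 10767.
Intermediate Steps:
C = -63 (C = -57 - 1*6 = -57 - 6 = -63)
D(M, d) = -63
(D(Y, 126) + 1/(-16534 - 10600)) + (10736 - h(-94)) = (-63 + 1/(-16534 - 10600)) + (10736 - 1*(-94)) = (-63 + 1/(-27134)) + (10736 + 94) = (-63 - 1/27134) + 10830 = -1709443/27134 + 10830 = 292151777/27134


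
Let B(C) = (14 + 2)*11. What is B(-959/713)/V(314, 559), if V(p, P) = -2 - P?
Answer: -16/51 ≈ -0.31373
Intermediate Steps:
B(C) = 176 (B(C) = 16*11 = 176)
B(-959/713)/V(314, 559) = 176/(-2 - 1*559) = 176/(-2 - 559) = 176/(-561) = 176*(-1/561) = -16/51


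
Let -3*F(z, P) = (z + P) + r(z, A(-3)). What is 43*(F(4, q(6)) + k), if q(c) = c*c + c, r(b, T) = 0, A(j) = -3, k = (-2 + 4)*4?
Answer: -946/3 ≈ -315.33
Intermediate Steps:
k = 8 (k = 2*4 = 8)
q(c) = c + c² (q(c) = c² + c = c + c²)
F(z, P) = -P/3 - z/3 (F(z, P) = -((z + P) + 0)/3 = -((P + z) + 0)/3 = -(P + z)/3 = -P/3 - z/3)
43*(F(4, q(6)) + k) = 43*((-2*(1 + 6) - ⅓*4) + 8) = 43*((-2*7 - 4/3) + 8) = 43*((-⅓*42 - 4/3) + 8) = 43*((-14 - 4/3) + 8) = 43*(-46/3 + 8) = 43*(-22/3) = -946/3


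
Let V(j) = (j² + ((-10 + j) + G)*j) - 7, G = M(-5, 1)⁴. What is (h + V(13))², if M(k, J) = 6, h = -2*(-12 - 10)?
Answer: 292170649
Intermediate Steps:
h = 44 (h = -2*(-22) = 44)
G = 1296 (G = 6⁴ = 1296)
V(j) = -7 + j² + j*(1286 + j) (V(j) = (j² + ((-10 + j) + 1296)*j) - 7 = (j² + (1286 + j)*j) - 7 = (j² + j*(1286 + j)) - 7 = -7 + j² + j*(1286 + j))
(h + V(13))² = (44 + (-7 + 2*13² + 1286*13))² = (44 + (-7 + 2*169 + 16718))² = (44 + (-7 + 338 + 16718))² = (44 + 17049)² = 17093² = 292170649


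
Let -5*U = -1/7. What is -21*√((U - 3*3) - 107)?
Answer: -9*I*√15785/5 ≈ -226.15*I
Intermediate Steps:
U = 1/35 (U = -(-1)/(5*7) = -⅕*(-⅐) = 1/35 ≈ 0.028571)
-21*√((U - 3*3) - 107) = -21*√((1/35 - 3*3) - 107) = -21*√((1/35 - 9) - 107) = -21*√(-314/35 - 107) = -9*I*√15785/5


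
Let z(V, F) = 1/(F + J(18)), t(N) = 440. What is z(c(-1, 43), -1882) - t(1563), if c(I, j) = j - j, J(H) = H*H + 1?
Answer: -685081/1557 ≈ -440.00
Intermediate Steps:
J(H) = 1 + H² (J(H) = H² + 1 = 1 + H²)
c(I, j) = 0
z(V, F) = 1/(325 + F) (z(V, F) = 1/(F + (1 + 18²)) = 1/(F + (1 + 324)) = 1/(F + 325) = 1/(325 + F))
z(c(-1, 43), -1882) - t(1563) = 1/(325 - 1882) - 1*440 = 1/(-1557) - 440 = -1/1557 - 440 = -685081/1557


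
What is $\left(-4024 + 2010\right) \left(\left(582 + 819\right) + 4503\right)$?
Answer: $-11890656$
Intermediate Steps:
$\left(-4024 + 2010\right) \left(\left(582 + 819\right) + 4503\right) = - 2014 \left(1401 + 4503\right) = \left(-2014\right) 5904 = -11890656$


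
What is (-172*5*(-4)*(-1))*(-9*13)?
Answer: 402480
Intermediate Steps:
(-172*5*(-4)*(-1))*(-9*13) = -(-3440)*(-1)*(-117) = -172*20*(-117) = -3440*(-117) = 402480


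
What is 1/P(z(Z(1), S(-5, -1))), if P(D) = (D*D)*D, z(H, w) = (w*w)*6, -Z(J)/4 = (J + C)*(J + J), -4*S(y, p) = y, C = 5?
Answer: 512/421875 ≈ 0.0012136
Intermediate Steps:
S(y, p) = -y/4
Z(J) = -8*J*(5 + J) (Z(J) = -4*(J + 5)*(J + J) = -4*(5 + J)*2*J = -8*J*(5 + J))
z(H, w) = 6*w**2 (z(H, w) = w**2*6 = 6*w**2)
P(D) = D**3 (P(D) = D**2*D = D**3)
1/P(z(Z(1), S(-5, -1))) = 1/((6*(-1/4*(-5))**2)**3) = 1/((6*(5/4)**2)**3) = 1/((6*(25/16))**3) = 1/((75/8)**3) = 1/(421875/512) = 512/421875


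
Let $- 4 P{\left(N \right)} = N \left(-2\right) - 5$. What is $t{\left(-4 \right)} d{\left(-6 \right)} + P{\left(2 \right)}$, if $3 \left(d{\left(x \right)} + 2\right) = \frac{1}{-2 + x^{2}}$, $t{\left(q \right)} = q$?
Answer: $\frac{2083}{204} \approx 10.211$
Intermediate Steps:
$P{\left(N \right)} = \frac{5}{4} + \frac{N}{2}$ ($P{\left(N \right)} = - \frac{N \left(-2\right) - 5}{4} = - \frac{- 2 N - 5}{4} = - \frac{-5 - 2 N}{4} = \frac{5}{4} + \frac{N}{2}$)
$d{\left(x \right)} = -2 + \frac{1}{3 \left(-2 + x^{2}\right)}$
$t{\left(-4 \right)} d{\left(-6 \right)} + P{\left(2 \right)} = - 4 \frac{13 - 6 \left(-6\right)^{2}}{3 \left(-2 + \left(-6\right)^{2}\right)} + \left(\frac{5}{4} + \frac{1}{2} \cdot 2\right) = - 4 \frac{13 - 216}{3 \left(-2 + 36\right)} + \left(\frac{5}{4} + 1\right) = - 4 \frac{13 - 216}{3 \cdot 34} + \frac{9}{4} = - 4 \cdot \frac{1}{3} \cdot \frac{1}{34} \left(-203\right) + \frac{9}{4} = \left(-4\right) \left(- \frac{203}{102}\right) + \frac{9}{4} = \frac{406}{51} + \frac{9}{4} = \frac{2083}{204}$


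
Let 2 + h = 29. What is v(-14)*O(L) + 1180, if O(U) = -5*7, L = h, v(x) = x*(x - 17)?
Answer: -14010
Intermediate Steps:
h = 27 (h = -2 + 29 = 27)
v(x) = x*(-17 + x)
L = 27
O(U) = -35
v(-14)*O(L) + 1180 = -14*(-17 - 14)*(-35) + 1180 = -14*(-31)*(-35) + 1180 = 434*(-35) + 1180 = -15190 + 1180 = -14010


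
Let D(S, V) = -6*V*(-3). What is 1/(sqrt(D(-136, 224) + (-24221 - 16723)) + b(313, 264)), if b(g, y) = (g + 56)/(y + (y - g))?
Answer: 26445/568797787 - 184900*I*sqrt(2307)/1706393361 ≈ 4.6493e-5 - 0.0052045*I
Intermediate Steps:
b(g, y) = (56 + g)/(-g + 2*y)
D(S, V) = 18*V
1/(sqrt(D(-136, 224) + (-24221 - 16723)) + b(313, 264)) = 1/(sqrt(18*224 + (-24221 - 16723)) + (56 + 313)/(-1*313 + 2*264)) = 1/(sqrt(4032 - 40944) + 369/(-313 + 528)) = 1/(sqrt(-36912) + 369/215) = 1/(4*I*sqrt(2307) + (1/215)*369) = 1/(4*I*sqrt(2307) + 369/215) = 1/(369/215 + 4*I*sqrt(2307))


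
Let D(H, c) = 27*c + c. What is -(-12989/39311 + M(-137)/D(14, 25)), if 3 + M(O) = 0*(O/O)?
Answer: 9210233/27517700 ≈ 0.33470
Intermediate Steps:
M(O) = -3 (M(O) = -3 + 0*(O/O) = -3 + 0*1 = -3 + 0 = -3)
D(H, c) = 28*c
-(-12989/39311 + M(-137)/D(14, 25)) = -(-12989/39311 - 3/(28*25)) = -(-12989*1/39311 - 3/700) = -(-12989/39311 - 3*1/700) = -(-12989/39311 - 3/700) = -1*(-9210233/27517700) = 9210233/27517700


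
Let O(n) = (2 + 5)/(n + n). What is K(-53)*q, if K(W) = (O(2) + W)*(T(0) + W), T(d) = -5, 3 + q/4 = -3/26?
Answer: -481545/13 ≈ -37042.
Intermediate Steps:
q = -162/13 (q = -12 + 4*(-3/26) = -12 - 6/13 = -162/13 ≈ -12.462)
O(n) = 7/(2*n) (O(n) = 7/((2*n)) = 7*(1/(2*n)) = 7/(2*n))
K(W) = (-5 + W)*(7/4 + W) (K(W) = ((7/2)/2 + W)*(-5 + W) = ((7/2)*(½) + W)*(-5 + W) = (7/4 + W)*(-5 + W) = (-5 + W)*(7/4 + W))
K(-53)*q = (-35/4 + (-53)² - 13/4*(-53))*(-162/13) = (-35/4 + 2809 + 689/4)*(-162/13) = (5945/2)*(-162/13) = -481545/13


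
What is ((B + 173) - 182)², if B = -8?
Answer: 289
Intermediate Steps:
((B + 173) - 182)² = ((-8 + 173) - 182)² = (165 - 182)² = (-17)² = 289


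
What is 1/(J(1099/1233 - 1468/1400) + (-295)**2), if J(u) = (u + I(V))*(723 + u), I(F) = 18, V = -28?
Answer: 186235402500/18609107543631271 ≈ 1.0008e-5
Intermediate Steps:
J(u) = (18 + u)*(723 + u) (J(u) = (u + 18)*(723 + u) = (18 + u)*(723 + u))
1/(J(1099/1233 - 1468/1400) + (-295)**2) = 1/((13014 + (1099/1233 - 1468/1400)**2 + 741*(1099/1233 - 1468/1400)) + (-295)**2) = 1/((13014 + (1099*(1/1233) - 1468*1/1400)**2 + 741*(1099*(1/1233) - 1468*1/1400)) + 87025) = 1/((13014 + (1099/1233 - 367/350)**2 + 741*(1099/1233 - 367/350)) + 87025) = 1/((13014 + (-67861/431550)**2 + 741*(-67861/431550)) + 87025) = 1/((13014 + 4605115321/186235402500 - 16761667/143850) + 87025) = 1/(2401971641068771/186235402500 + 87025) = 1/(18609107543631271/186235402500) = 186235402500/18609107543631271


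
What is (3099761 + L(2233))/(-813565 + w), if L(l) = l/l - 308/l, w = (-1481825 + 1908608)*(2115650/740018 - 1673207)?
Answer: -33261253817846/7662435348568942331 ≈ -4.3408e-6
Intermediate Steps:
w = -264221607544970754/370009 (w = 426783*(2115650*(1/740018) - 1673207) = 426783*(1057825/370009 - 1673207) = 426783*(-619100591038/370009) = -264221607544970754/370009 ≈ -7.1409e+11)
L(l) = 1 - 308/l
(3099761 + L(2233))/(-813565 + w) = (3099761 + (-308 + 2233)/2233)/(-813565 - 264221607544970754/370009) = (3099761 + (1/2233)*1925)/(-264221908571342839/370009) = (3099761 + 25/29)*(-370009/264221908571342839) = (89893094/29)*(-370009/264221908571342839) = -33261253817846/7662435348568942331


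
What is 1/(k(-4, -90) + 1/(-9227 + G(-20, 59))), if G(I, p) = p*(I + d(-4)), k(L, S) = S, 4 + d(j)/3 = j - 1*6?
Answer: -12885/1159651 ≈ -0.011111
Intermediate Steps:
d(j) = -30 + 3*j (d(j) = -12 + 3*(j - 1*6) = -12 + 3*(j - 6) = -12 + 3*(-6 + j) = -12 + (-18 + 3*j) = -30 + 3*j)
G(I, p) = p*(-42 + I) (G(I, p) = p*(I + (-30 + 3*(-4))) = p*(I + (-30 - 12)) = p*(I - 42) = p*(-42 + I))
1/(k(-4, -90) + 1/(-9227 + G(-20, 59))) = 1/(-90 + 1/(-9227 + 59*(-42 - 20))) = 1/(-90 + 1/(-9227 + 59*(-62))) = 1/(-90 + 1/(-9227 - 3658)) = 1/(-90 + 1/(-12885)) = 1/(-90 - 1/12885) = 1/(-1159651/12885) = -12885/1159651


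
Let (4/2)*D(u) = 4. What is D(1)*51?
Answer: 102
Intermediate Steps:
D(u) = 2 (D(u) = (½)*4 = 2)
D(1)*51 = 2*51 = 102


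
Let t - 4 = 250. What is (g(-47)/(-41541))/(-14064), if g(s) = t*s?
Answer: -5969/292116312 ≈ -2.0434e-5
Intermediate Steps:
t = 254 (t = 4 + 250 = 254)
g(s) = 254*s
(g(-47)/(-41541))/(-14064) = ((254*(-47))/(-41541))/(-14064) = -11938*(-1/41541)*(-1/14064) = (11938/41541)*(-1/14064) = -5969/292116312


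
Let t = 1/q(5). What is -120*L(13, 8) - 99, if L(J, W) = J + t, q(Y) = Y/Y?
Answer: -1779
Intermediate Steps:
q(Y) = 1
t = 1 (t = 1/1 = 1)
L(J, W) = 1 + J (L(J, W) = J + 1 = 1 + J)
-120*L(13, 8) - 99 = -120*(1 + 13) - 99 = -120*14 - 99 = -1680 - 99 = -1779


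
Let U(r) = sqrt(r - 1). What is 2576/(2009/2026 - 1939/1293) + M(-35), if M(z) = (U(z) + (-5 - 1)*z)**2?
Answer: 7413031680/190111 + 2520*I ≈ 38993.0 + 2520.0*I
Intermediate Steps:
U(r) = sqrt(-1 + r)
M(z) = (sqrt(-1 + z) - 6*z)**2 (M(z) = (sqrt(-1 + z) + (-5 - 1)*z)**2 = (sqrt(-1 + z) - 6*z)**2)
2576/(2009/2026 - 1939/1293) + M(-35) = 2576/(2009/2026 - 1939/1293) + (-sqrt(-1 - 35) + 6*(-35))**2 = 2576/(2009*(1/2026) - 1939*1/1293) + (-sqrt(-36) - 210)**2 = 2576/(2009/2026 - 1939/1293) + (-6*I - 210)**2 = 2576/(-1330777/2619618) + (-6*I - 210)**2 = 2576*(-2619618/1330777) + (-210 - 6*I)**2 = -964019424/190111 + (-210 - 6*I)**2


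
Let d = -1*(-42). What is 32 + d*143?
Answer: 6038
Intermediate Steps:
d = 42
32 + d*143 = 32 + 42*143 = 32 + 6006 = 6038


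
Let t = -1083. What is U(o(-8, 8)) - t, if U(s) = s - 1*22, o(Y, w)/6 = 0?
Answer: 1061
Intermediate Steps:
o(Y, w) = 0 (o(Y, w) = 6*0 = 0)
U(s) = -22 + s (U(s) = s - 22 = -22 + s)
U(o(-8, 8)) - t = (-22 + 0) - 1*(-1083) = -22 + 1083 = 1061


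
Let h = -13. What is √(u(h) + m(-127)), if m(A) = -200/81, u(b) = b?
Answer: I*√1253/9 ≈ 3.9331*I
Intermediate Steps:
m(A) = -200/81 (m(A) = -200*1/81 = -200/81)
√(u(h) + m(-127)) = √(-13 - 200/81) = √(-1253/81) = I*√1253/9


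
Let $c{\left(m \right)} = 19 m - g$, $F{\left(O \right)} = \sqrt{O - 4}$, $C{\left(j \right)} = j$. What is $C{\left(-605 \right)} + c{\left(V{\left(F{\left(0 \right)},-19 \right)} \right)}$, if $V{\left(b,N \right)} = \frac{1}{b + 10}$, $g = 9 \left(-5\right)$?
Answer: $- \frac{29025}{52} - \frac{19 i}{52} \approx -558.17 - 0.36538 i$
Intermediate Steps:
$g = -45$
$F{\left(O \right)} = \sqrt{-4 + O}$
$V{\left(b,N \right)} = \frac{1}{10 + b}$
$c{\left(m \right)} = 45 + 19 m$ ($c{\left(m \right)} = 19 m - -45 = 19 m + 45 = 45 + 19 m$)
$C{\left(-605 \right)} + c{\left(V{\left(F{\left(0 \right)},-19 \right)} \right)} = -605 + \left(45 + \frac{19}{10 + \sqrt{-4 + 0}}\right) = -605 + \left(45 + \frac{19}{10 + \sqrt{-4}}\right) = -605 + \left(45 + \frac{19}{10 + 2 i}\right) = -605 + \left(45 + 19 \frac{10 - 2 i}{104}\right) = -605 + \left(45 + \frac{19 \left(10 - 2 i\right)}{104}\right) = -560 + \frac{19 \left(10 - 2 i\right)}{104}$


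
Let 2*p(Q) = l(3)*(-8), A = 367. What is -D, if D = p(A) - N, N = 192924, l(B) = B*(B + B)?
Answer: 192996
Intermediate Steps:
l(B) = 2*B**2 (l(B) = B*(2*B) = 2*B**2)
p(Q) = -72 (p(Q) = ((2*3**2)*(-8))/2 = ((2*9)*(-8))/2 = (18*(-8))/2 = (1/2)*(-144) = -72)
D = -192996 (D = -72 - 1*192924 = -72 - 192924 = -192996)
-D = -1*(-192996) = 192996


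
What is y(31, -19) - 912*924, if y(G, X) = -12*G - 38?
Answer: -843098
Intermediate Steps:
y(G, X) = -38 - 12*G
y(31, -19) - 912*924 = (-38 - 12*31) - 912*924 = (-38 - 372) - 842688 = -410 - 842688 = -843098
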